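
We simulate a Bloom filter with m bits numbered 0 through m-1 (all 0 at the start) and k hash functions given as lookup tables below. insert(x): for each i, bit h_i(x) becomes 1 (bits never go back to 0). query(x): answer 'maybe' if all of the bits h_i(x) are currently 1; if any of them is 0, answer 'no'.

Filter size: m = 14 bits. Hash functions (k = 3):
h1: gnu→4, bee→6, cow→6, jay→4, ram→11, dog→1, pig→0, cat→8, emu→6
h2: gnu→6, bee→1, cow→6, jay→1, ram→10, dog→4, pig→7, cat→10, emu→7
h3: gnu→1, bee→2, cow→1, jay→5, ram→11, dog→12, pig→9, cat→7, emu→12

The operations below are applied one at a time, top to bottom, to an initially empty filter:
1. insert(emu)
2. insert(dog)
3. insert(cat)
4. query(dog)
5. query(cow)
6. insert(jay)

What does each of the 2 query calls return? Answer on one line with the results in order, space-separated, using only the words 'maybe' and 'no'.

Answer: maybe maybe

Derivation:
Start: bits=00000000000000
Op 1: insert emu -> sets bits 6 7 12 -> bits=00000011000010
Op 2: insert dog -> sets bits 1 4 12 -> bits=01001011000010
Op 3: insert cat -> sets bits 7 8 10 -> bits=01001011101010
Op 4: query dog -> checks bit1=1, bit4=1, bit12=1 (all 1) -> maybe
Op 5: query cow -> checks bit1=1, bit6=1 (all 1) -> maybe
Op 6: insert jay -> sets bits 1 4 5 -> bits=01001111101010
Query results in order: maybe maybe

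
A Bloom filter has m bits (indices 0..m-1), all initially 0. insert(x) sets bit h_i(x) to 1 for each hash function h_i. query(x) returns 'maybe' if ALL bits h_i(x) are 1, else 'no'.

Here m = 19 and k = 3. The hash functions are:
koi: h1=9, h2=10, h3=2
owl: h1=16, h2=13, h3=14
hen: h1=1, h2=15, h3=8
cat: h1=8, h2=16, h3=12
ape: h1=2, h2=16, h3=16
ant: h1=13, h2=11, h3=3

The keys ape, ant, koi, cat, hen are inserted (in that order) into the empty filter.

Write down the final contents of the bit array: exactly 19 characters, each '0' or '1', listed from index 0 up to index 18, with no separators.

Answer: 0111000011111101100

Derivation:
Start: bits=0000000000000000000
After insert 'ape': sets bits 2 16 -> bits=0010000000000000100
After insert 'ant': sets bits 3 11 13 -> bits=0011000000010100100
After insert 'koi': sets bits 2 9 10 -> bits=0011000001110100100
After insert 'cat': sets bits 8 12 16 -> bits=0011000011111100100
After insert 'hen': sets bits 1 8 15 -> bits=0111000011111101100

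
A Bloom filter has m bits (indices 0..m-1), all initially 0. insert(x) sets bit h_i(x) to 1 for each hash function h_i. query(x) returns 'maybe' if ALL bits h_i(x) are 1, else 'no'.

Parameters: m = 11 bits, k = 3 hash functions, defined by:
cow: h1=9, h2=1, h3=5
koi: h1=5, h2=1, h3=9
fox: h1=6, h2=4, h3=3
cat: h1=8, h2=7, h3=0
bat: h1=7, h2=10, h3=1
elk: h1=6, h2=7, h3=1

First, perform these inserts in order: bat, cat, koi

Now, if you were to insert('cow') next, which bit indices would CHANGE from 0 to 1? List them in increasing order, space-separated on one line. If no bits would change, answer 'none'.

Answer: none

Derivation:
Start: bits=00000000000
After insert 'bat': sets bits 1 7 10 -> bits=01000001001
After insert 'cat': sets bits 0 7 8 -> bits=11000001101
After insert 'koi': sets bits 1 5 9 -> bits=11000101111
insert 'cow' would touch bits 1 5 9; currently bit1=1, bit5=1, bit9=1
Bits that are 0 among those (would change 0->1): none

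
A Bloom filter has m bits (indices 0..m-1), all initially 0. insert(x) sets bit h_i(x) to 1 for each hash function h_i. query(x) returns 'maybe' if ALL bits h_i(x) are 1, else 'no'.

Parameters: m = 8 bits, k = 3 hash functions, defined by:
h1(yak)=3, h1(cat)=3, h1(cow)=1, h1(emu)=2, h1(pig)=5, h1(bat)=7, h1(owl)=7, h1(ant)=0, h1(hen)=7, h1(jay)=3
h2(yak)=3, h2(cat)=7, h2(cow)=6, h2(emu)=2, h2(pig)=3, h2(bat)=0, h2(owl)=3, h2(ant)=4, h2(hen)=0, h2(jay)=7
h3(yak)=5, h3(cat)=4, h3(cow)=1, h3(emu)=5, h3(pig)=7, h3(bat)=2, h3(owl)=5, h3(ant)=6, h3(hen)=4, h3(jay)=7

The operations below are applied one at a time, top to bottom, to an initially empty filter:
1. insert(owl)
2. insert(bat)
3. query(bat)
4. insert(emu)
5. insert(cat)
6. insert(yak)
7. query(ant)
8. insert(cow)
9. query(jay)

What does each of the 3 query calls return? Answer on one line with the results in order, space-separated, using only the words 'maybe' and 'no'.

Start: bits=00000000
Op 1: insert owl -> sets bits 3 5 7 -> bits=00010101
Op 2: insert bat -> sets bits 0 2 7 -> bits=10110101
Op 3: query bat -> checks bit0=1, bit2=1, bit7=1 (all 1) -> maybe
Op 4: insert emu -> sets bits 2 5 -> bits=10110101
Op 5: insert cat -> sets bits 3 4 7 -> bits=10111101
Op 6: insert yak -> sets bits 3 5 -> bits=10111101
Op 7: query ant -> checks bit0=1, bit4=1, bit6=0 (has a 0) -> no
Op 8: insert cow -> sets bits 1 6 -> bits=11111111
Op 9: query jay -> checks bit3=1, bit7=1 (all 1) -> maybe
Query results in order: maybe no maybe

Answer: maybe no maybe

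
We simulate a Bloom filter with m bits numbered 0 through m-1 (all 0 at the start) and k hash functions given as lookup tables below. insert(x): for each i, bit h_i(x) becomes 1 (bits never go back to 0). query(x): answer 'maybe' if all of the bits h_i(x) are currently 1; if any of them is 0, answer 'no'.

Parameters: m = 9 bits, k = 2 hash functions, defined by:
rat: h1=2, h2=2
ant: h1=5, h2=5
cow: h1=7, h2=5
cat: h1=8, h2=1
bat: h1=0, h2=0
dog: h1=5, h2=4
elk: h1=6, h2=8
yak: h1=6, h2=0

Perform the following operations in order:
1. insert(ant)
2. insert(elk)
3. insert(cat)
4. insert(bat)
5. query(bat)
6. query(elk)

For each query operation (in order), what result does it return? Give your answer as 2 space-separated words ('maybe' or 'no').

Start: bits=000000000
Op 1: insert ant -> sets bits 5 -> bits=000001000
Op 2: insert elk -> sets bits 6 8 -> bits=000001101
Op 3: insert cat -> sets bits 1 8 -> bits=010001101
Op 4: insert bat -> sets bits 0 -> bits=110001101
Op 5: query bat -> checks bit0=1 (all 1) -> maybe
Op 6: query elk -> checks bit6=1, bit8=1 (all 1) -> maybe
Query results in order: maybe maybe

Answer: maybe maybe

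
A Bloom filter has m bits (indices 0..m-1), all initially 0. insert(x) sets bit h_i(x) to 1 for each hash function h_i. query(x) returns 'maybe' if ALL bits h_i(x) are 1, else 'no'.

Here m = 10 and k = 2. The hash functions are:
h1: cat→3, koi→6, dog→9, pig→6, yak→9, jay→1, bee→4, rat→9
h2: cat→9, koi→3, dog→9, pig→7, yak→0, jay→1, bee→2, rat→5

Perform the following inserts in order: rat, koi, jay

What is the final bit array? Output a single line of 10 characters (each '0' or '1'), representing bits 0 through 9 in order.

Start: bits=0000000000
After insert 'rat': sets bits 5 9 -> bits=0000010001
After insert 'koi': sets bits 3 6 -> bits=0001011001
After insert 'jay': sets bits 1 -> bits=0101011001

Answer: 0101011001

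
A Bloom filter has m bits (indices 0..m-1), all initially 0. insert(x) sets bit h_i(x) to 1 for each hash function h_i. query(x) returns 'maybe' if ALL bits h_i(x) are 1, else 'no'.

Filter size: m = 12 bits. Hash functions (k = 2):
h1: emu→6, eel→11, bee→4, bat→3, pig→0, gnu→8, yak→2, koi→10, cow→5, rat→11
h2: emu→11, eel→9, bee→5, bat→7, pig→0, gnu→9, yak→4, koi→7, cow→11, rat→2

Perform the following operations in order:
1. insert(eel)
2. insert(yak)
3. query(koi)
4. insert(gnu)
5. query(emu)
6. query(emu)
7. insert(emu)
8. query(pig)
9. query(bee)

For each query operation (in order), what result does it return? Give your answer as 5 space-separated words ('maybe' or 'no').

Start: bits=000000000000
Op 1: insert eel -> sets bits 9 11 -> bits=000000000101
Op 2: insert yak -> sets bits 2 4 -> bits=001010000101
Op 3: query koi -> checks bit7=0, bit10=0 (has a 0) -> no
Op 4: insert gnu -> sets bits 8 9 -> bits=001010001101
Op 5: query emu -> checks bit6=0, bit11=1 (has a 0) -> no
Op 6: query emu -> checks bit6=0, bit11=1 (has a 0) -> no
Op 7: insert emu -> sets bits 6 11 -> bits=001010101101
Op 8: query pig -> checks bit0=0 (has a 0) -> no
Op 9: query bee -> checks bit4=1, bit5=0 (has a 0) -> no
Query results in order: no no no no no

Answer: no no no no no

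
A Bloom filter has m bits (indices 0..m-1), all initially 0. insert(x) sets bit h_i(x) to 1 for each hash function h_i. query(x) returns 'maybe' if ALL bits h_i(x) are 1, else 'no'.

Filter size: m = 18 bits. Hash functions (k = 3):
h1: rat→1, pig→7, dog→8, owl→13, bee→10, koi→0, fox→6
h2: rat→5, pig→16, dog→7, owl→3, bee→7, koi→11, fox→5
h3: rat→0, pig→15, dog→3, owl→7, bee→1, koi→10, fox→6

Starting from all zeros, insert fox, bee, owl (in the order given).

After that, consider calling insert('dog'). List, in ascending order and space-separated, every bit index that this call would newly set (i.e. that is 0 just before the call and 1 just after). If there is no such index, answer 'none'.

Answer: 8

Derivation:
Start: bits=000000000000000000
After insert 'fox': sets bits 5 6 -> bits=000001100000000000
After insert 'bee': sets bits 1 7 10 -> bits=010001110010000000
After insert 'owl': sets bits 3 7 13 -> bits=010101110010010000
insert 'dog' would touch bits 3 7 8; currently bit3=1, bit7=1, bit8=0
Bits that are 0 among those (would change 0->1): 8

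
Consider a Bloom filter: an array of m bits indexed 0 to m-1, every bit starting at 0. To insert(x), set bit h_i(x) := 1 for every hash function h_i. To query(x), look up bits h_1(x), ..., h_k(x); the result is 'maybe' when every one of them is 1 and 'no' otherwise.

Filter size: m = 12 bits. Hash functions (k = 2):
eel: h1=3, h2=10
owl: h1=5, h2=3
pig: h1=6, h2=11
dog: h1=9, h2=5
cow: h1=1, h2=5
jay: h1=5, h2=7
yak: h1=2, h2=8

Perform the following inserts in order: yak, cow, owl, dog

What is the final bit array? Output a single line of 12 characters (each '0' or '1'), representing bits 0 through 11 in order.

Answer: 011101001100

Derivation:
Start: bits=000000000000
After insert 'yak': sets bits 2 8 -> bits=001000001000
After insert 'cow': sets bits 1 5 -> bits=011001001000
After insert 'owl': sets bits 3 5 -> bits=011101001000
After insert 'dog': sets bits 5 9 -> bits=011101001100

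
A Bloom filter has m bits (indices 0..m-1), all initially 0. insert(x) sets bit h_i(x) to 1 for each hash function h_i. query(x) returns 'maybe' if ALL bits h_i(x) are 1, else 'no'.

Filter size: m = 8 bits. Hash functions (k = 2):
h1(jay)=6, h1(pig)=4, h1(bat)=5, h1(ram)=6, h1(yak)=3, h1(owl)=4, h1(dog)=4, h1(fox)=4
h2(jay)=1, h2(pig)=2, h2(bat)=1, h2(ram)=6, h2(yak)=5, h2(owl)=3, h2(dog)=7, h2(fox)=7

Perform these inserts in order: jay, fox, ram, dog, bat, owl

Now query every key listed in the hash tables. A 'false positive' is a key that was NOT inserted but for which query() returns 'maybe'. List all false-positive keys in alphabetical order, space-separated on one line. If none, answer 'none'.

Start: bits=00000000
After insert 'jay': sets bits 1 6 -> bits=01000010
After insert 'fox': sets bits 4 7 -> bits=01001011
After insert 'ram': sets bits 6 -> bits=01001011
After insert 'dog': sets bits 4 7 -> bits=01001011
After insert 'bat': sets bits 1 5 -> bits=01001111
After insert 'owl': sets bits 3 4 -> bits=01011111
Not inserted: pig yak — query each against bits=01011111:
query pig: checks bit2=0, bit4=1 (has a 0) -> no => not a false positive
query yak: checks bit3=1, bit5=1 (all 1) -> maybe => FALSE POSITIVE
False positives (alphabetical): yak

Answer: yak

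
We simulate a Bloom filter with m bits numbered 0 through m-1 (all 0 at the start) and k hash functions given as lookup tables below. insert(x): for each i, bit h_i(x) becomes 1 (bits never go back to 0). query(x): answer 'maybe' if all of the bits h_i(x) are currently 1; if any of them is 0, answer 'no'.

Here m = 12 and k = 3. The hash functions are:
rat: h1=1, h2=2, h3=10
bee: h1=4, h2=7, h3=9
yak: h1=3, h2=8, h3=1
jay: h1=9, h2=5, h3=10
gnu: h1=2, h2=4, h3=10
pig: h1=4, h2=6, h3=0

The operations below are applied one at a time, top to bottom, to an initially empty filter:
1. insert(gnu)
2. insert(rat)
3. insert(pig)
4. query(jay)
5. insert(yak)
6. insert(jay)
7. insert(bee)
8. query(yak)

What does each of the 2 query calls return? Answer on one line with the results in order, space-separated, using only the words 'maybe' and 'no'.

Start: bits=000000000000
Op 1: insert gnu -> sets bits 2 4 10 -> bits=001010000010
Op 2: insert rat -> sets bits 1 2 10 -> bits=011010000010
Op 3: insert pig -> sets bits 0 4 6 -> bits=111010100010
Op 4: query jay -> checks bit5=0, bit9=0, bit10=1 (has a 0) -> no
Op 5: insert yak -> sets bits 1 3 8 -> bits=111110101010
Op 6: insert jay -> sets bits 5 9 10 -> bits=111111101110
Op 7: insert bee -> sets bits 4 7 9 -> bits=111111111110
Op 8: query yak -> checks bit1=1, bit3=1, bit8=1 (all 1) -> maybe
Query results in order: no maybe

Answer: no maybe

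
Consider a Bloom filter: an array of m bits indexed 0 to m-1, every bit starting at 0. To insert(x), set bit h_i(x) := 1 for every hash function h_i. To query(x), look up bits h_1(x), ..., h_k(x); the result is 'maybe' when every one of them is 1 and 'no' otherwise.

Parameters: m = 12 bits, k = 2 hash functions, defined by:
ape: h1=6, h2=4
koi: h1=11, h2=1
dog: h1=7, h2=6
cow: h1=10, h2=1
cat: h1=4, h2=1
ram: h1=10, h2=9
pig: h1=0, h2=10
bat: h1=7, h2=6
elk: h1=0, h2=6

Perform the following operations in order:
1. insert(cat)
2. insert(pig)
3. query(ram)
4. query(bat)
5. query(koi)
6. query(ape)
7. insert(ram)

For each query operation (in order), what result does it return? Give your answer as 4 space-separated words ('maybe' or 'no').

Start: bits=000000000000
Op 1: insert cat -> sets bits 1 4 -> bits=010010000000
Op 2: insert pig -> sets bits 0 10 -> bits=110010000010
Op 3: query ram -> checks bit9=0, bit10=1 (has a 0) -> no
Op 4: query bat -> checks bit6=0, bit7=0 (has a 0) -> no
Op 5: query koi -> checks bit1=1, bit11=0 (has a 0) -> no
Op 6: query ape -> checks bit4=1, bit6=0 (has a 0) -> no
Op 7: insert ram -> sets bits 9 10 -> bits=110010000110
Query results in order: no no no no

Answer: no no no no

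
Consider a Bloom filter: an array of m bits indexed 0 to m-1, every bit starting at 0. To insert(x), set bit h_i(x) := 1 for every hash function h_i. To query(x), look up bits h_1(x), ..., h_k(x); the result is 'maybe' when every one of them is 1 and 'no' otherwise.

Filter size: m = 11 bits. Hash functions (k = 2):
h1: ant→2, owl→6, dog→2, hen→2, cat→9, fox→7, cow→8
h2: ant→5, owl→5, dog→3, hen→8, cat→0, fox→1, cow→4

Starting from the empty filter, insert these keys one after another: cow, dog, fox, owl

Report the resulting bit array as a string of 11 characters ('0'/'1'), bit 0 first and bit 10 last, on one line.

Answer: 01111111100

Derivation:
Start: bits=00000000000
After insert 'cow': sets bits 4 8 -> bits=00001000100
After insert 'dog': sets bits 2 3 -> bits=00111000100
After insert 'fox': sets bits 1 7 -> bits=01111001100
After insert 'owl': sets bits 5 6 -> bits=01111111100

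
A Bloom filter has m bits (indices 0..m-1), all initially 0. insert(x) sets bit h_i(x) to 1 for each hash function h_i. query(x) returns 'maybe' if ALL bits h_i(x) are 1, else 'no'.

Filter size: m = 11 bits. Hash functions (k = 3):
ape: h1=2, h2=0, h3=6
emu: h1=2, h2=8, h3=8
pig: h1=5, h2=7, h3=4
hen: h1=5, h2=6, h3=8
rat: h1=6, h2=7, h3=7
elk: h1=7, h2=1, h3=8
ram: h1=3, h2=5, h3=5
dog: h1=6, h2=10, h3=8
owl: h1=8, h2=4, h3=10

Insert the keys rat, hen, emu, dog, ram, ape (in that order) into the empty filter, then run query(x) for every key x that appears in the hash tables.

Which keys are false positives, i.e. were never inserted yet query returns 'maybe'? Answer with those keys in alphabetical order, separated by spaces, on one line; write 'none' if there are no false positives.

Start: bits=00000000000
After insert 'rat': sets bits 6 7 -> bits=00000011000
After insert 'hen': sets bits 5 6 8 -> bits=00000111100
After insert 'emu': sets bits 2 8 -> bits=00100111100
After insert 'dog': sets bits 6 8 10 -> bits=00100111101
After insert 'ram': sets bits 3 5 -> bits=00110111101
After insert 'ape': sets bits 0 2 6 -> bits=10110111101
Not inserted: elk owl pig — query each against bits=10110111101:
query elk: checks bit1=0, bit7=1, bit8=1 (has a 0) -> no => not a false positive
query owl: checks bit4=0, bit8=1, bit10=1 (has a 0) -> no => not a false positive
query pig: checks bit4=0, bit5=1, bit7=1 (has a 0) -> no => not a false positive
False positives (alphabetical): none

Answer: none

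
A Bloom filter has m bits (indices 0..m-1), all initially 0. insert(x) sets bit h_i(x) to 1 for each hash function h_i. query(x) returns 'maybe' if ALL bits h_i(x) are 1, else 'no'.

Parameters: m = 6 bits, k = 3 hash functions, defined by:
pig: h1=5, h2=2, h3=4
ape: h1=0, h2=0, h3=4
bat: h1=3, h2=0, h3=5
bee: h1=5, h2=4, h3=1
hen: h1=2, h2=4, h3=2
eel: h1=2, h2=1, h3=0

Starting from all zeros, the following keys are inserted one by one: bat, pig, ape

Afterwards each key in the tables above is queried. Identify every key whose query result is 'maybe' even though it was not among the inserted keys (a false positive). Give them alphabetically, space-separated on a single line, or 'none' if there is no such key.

Answer: hen

Derivation:
Start: bits=000000
After insert 'bat': sets bits 0 3 5 -> bits=100101
After insert 'pig': sets bits 2 4 5 -> bits=101111
After insert 'ape': sets bits 0 4 -> bits=101111
Not inserted: bee eel hen — query each against bits=101111:
query bee: checks bit1=0, bit4=1, bit5=1 (has a 0) -> no => not a false positive
query eel: checks bit0=1, bit1=0, bit2=1 (has a 0) -> no => not a false positive
query hen: checks bit2=1, bit4=1 (all 1) -> maybe => FALSE POSITIVE
False positives (alphabetical): hen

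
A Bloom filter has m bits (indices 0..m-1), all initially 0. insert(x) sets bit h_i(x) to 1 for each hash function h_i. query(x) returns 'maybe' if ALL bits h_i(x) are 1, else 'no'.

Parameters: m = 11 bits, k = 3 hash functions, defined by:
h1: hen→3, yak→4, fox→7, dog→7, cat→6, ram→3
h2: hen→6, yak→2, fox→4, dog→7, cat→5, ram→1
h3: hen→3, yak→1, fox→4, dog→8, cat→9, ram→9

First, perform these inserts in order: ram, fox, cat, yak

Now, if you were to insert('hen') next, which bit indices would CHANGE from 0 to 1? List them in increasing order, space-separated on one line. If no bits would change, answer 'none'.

Start: bits=00000000000
After insert 'ram': sets bits 1 3 9 -> bits=01010000010
After insert 'fox': sets bits 4 7 -> bits=01011001010
After insert 'cat': sets bits 5 6 9 -> bits=01011111010
After insert 'yak': sets bits 1 2 4 -> bits=01111111010
insert 'hen' would touch bits 3 6; currently bit3=1, bit6=1
Bits that are 0 among those (would change 0->1): none

Answer: none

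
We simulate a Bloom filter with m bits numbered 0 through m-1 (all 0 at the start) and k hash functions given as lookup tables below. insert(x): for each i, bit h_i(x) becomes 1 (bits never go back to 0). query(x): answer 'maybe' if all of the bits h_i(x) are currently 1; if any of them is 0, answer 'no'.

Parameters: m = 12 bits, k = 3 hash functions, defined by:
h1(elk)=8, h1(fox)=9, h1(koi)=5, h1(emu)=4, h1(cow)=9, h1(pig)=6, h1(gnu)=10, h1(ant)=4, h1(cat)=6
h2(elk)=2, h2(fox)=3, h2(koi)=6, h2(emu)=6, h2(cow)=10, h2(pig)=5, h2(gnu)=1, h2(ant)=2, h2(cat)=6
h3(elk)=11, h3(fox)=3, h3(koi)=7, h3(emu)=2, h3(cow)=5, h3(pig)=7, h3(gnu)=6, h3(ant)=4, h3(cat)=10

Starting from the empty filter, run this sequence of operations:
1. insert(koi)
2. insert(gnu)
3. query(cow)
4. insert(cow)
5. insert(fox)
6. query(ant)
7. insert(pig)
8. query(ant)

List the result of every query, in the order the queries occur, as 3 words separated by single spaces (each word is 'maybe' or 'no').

Answer: no no no

Derivation:
Start: bits=000000000000
Op 1: insert koi -> sets bits 5 6 7 -> bits=000001110000
Op 2: insert gnu -> sets bits 1 6 10 -> bits=010001110010
Op 3: query cow -> checks bit5=1, bit9=0, bit10=1 (has a 0) -> no
Op 4: insert cow -> sets bits 5 9 10 -> bits=010001110110
Op 5: insert fox -> sets bits 3 9 -> bits=010101110110
Op 6: query ant -> checks bit2=0, bit4=0 (has a 0) -> no
Op 7: insert pig -> sets bits 5 6 7 -> bits=010101110110
Op 8: query ant -> checks bit2=0, bit4=0 (has a 0) -> no
Query results in order: no no no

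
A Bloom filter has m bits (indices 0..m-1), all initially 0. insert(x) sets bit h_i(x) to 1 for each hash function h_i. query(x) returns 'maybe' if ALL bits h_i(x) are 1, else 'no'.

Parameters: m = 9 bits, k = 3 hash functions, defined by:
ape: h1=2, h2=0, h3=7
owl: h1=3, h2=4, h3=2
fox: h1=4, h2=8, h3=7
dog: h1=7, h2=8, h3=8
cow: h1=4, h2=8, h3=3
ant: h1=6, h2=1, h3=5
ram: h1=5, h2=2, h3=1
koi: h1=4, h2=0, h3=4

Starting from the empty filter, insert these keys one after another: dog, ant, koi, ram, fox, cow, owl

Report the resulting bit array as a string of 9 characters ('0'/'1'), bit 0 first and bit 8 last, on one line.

Start: bits=000000000
After insert 'dog': sets bits 7 8 -> bits=000000011
After insert 'ant': sets bits 1 5 6 -> bits=010001111
After insert 'koi': sets bits 0 4 -> bits=110011111
After insert 'ram': sets bits 1 2 5 -> bits=111011111
After insert 'fox': sets bits 4 7 8 -> bits=111011111
After insert 'cow': sets bits 3 4 8 -> bits=111111111
After insert 'owl': sets bits 2 3 4 -> bits=111111111

Answer: 111111111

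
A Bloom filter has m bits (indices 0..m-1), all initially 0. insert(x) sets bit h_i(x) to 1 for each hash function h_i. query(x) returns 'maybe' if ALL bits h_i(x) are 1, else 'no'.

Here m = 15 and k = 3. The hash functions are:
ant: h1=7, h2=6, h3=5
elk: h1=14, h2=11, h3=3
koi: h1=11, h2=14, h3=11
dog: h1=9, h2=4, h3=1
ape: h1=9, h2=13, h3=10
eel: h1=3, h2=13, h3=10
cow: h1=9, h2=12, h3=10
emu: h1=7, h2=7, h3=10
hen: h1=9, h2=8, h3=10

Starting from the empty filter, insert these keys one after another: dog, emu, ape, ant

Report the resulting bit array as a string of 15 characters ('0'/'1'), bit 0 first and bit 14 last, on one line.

Start: bits=000000000000000
After insert 'dog': sets bits 1 4 9 -> bits=010010000100000
After insert 'emu': sets bits 7 10 -> bits=010010010110000
After insert 'ape': sets bits 9 10 13 -> bits=010010010110010
After insert 'ant': sets bits 5 6 7 -> bits=010011110110010

Answer: 010011110110010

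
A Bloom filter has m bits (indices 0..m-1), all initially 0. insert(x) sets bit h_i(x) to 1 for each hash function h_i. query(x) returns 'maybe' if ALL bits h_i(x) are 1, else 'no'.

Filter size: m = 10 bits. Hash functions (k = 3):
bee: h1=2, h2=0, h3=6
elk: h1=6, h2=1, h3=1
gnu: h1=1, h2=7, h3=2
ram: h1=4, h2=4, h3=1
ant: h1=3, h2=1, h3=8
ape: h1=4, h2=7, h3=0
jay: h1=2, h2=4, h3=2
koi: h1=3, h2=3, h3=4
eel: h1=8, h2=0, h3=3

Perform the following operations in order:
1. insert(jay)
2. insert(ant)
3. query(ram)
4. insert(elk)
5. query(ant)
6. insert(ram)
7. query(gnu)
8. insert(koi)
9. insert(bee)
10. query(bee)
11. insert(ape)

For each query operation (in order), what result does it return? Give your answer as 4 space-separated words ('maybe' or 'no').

Answer: maybe maybe no maybe

Derivation:
Start: bits=0000000000
Op 1: insert jay -> sets bits 2 4 -> bits=0010100000
Op 2: insert ant -> sets bits 1 3 8 -> bits=0111100010
Op 3: query ram -> checks bit1=1, bit4=1 (all 1) -> maybe
Op 4: insert elk -> sets bits 1 6 -> bits=0111101010
Op 5: query ant -> checks bit1=1, bit3=1, bit8=1 (all 1) -> maybe
Op 6: insert ram -> sets bits 1 4 -> bits=0111101010
Op 7: query gnu -> checks bit1=1, bit2=1, bit7=0 (has a 0) -> no
Op 8: insert koi -> sets bits 3 4 -> bits=0111101010
Op 9: insert bee -> sets bits 0 2 6 -> bits=1111101010
Op 10: query bee -> checks bit0=1, bit2=1, bit6=1 (all 1) -> maybe
Op 11: insert ape -> sets bits 0 4 7 -> bits=1111101110
Query results in order: maybe maybe no maybe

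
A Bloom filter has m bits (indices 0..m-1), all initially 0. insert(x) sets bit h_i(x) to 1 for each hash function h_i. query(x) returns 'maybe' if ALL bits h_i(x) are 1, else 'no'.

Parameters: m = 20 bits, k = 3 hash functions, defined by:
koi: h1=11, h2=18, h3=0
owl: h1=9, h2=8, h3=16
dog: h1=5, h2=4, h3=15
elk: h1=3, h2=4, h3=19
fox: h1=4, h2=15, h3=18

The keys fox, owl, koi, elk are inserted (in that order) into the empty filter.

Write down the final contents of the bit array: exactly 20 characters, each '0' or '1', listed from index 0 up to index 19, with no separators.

Answer: 10011000110100011011

Derivation:
Start: bits=00000000000000000000
After insert 'fox': sets bits 4 15 18 -> bits=00001000000000010010
After insert 'owl': sets bits 8 9 16 -> bits=00001000110000011010
After insert 'koi': sets bits 0 11 18 -> bits=10001000110100011010
After insert 'elk': sets bits 3 4 19 -> bits=10011000110100011011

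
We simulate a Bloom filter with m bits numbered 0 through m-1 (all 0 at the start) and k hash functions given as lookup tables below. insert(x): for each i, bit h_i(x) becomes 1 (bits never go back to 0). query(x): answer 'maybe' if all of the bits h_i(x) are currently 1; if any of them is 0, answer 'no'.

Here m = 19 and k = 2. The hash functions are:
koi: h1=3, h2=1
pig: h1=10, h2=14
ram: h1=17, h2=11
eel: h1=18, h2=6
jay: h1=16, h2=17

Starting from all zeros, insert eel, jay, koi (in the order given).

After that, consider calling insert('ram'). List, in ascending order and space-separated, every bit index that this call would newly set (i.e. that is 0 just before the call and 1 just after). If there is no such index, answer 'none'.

Start: bits=0000000000000000000
After insert 'eel': sets bits 6 18 -> bits=0000001000000000001
After insert 'jay': sets bits 16 17 -> bits=0000001000000000111
After insert 'koi': sets bits 1 3 -> bits=0101001000000000111
insert 'ram' would touch bits 11 17; currently bit11=0, bit17=1
Bits that are 0 among those (would change 0->1): 11

Answer: 11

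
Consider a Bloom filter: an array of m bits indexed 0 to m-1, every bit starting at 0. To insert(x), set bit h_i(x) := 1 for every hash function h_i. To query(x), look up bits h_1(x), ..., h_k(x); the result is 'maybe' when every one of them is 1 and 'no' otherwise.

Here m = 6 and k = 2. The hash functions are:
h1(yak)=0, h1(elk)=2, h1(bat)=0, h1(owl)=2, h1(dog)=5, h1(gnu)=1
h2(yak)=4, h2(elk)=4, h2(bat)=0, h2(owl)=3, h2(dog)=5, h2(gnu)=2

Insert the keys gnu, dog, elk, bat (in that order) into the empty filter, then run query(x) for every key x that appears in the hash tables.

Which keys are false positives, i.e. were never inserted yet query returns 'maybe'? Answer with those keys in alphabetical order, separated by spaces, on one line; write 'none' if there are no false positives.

Start: bits=000000
After insert 'gnu': sets bits 1 2 -> bits=011000
After insert 'dog': sets bits 5 -> bits=011001
After insert 'elk': sets bits 2 4 -> bits=011011
After insert 'bat': sets bits 0 -> bits=111011
Not inserted: owl yak — query each against bits=111011:
query owl: checks bit2=1, bit3=0 (has a 0) -> no => not a false positive
query yak: checks bit0=1, bit4=1 (all 1) -> maybe => FALSE POSITIVE
False positives (alphabetical): yak

Answer: yak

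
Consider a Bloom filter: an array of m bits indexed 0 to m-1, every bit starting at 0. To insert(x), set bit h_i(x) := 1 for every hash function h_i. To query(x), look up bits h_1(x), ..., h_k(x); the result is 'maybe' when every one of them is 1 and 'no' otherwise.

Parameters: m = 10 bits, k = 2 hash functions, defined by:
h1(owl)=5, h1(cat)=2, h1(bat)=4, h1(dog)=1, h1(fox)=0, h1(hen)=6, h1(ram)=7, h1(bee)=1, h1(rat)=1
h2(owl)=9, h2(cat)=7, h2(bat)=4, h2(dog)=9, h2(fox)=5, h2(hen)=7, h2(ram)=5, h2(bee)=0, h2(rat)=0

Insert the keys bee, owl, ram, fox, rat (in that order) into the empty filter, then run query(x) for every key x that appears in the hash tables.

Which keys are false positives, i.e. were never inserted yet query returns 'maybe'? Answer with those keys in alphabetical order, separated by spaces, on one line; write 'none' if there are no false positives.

Answer: dog

Derivation:
Start: bits=0000000000
After insert 'bee': sets bits 0 1 -> bits=1100000000
After insert 'owl': sets bits 5 9 -> bits=1100010001
After insert 'ram': sets bits 5 7 -> bits=1100010101
After insert 'fox': sets bits 0 5 -> bits=1100010101
After insert 'rat': sets bits 0 1 -> bits=1100010101
Not inserted: bat cat dog hen — query each against bits=1100010101:
query bat: checks bit4=0 (has a 0) -> no => not a false positive
query cat: checks bit2=0, bit7=1 (has a 0) -> no => not a false positive
query dog: checks bit1=1, bit9=1 (all 1) -> maybe => FALSE POSITIVE
query hen: checks bit6=0, bit7=1 (has a 0) -> no => not a false positive
False positives (alphabetical): dog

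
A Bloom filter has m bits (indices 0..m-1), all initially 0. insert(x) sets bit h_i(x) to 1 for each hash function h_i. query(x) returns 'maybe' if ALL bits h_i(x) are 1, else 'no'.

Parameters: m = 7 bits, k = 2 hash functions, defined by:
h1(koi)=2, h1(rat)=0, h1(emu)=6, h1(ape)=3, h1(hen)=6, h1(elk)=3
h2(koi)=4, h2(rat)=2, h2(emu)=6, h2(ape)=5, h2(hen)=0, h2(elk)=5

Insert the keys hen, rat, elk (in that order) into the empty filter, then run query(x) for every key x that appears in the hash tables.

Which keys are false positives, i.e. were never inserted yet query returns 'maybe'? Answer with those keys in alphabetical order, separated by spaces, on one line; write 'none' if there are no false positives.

Answer: ape emu

Derivation:
Start: bits=0000000
After insert 'hen': sets bits 0 6 -> bits=1000001
After insert 'rat': sets bits 0 2 -> bits=1010001
After insert 'elk': sets bits 3 5 -> bits=1011011
Not inserted: ape emu koi — query each against bits=1011011:
query ape: checks bit3=1, bit5=1 (all 1) -> maybe => FALSE POSITIVE
query emu: checks bit6=1 (all 1) -> maybe => FALSE POSITIVE
query koi: checks bit2=1, bit4=0 (has a 0) -> no => not a false positive
False positives (alphabetical): ape emu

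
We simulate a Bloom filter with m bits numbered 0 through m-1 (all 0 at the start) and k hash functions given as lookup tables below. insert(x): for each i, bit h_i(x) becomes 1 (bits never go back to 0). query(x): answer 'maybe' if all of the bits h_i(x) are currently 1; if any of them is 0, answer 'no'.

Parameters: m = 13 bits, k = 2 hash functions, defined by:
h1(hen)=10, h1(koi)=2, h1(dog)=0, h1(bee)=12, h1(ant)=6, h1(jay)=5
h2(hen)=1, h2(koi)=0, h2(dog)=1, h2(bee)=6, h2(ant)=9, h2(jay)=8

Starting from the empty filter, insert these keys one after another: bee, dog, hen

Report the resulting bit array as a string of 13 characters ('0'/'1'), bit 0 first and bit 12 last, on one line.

Start: bits=0000000000000
After insert 'bee': sets bits 6 12 -> bits=0000001000001
After insert 'dog': sets bits 0 1 -> bits=1100001000001
After insert 'hen': sets bits 1 10 -> bits=1100001000101

Answer: 1100001000101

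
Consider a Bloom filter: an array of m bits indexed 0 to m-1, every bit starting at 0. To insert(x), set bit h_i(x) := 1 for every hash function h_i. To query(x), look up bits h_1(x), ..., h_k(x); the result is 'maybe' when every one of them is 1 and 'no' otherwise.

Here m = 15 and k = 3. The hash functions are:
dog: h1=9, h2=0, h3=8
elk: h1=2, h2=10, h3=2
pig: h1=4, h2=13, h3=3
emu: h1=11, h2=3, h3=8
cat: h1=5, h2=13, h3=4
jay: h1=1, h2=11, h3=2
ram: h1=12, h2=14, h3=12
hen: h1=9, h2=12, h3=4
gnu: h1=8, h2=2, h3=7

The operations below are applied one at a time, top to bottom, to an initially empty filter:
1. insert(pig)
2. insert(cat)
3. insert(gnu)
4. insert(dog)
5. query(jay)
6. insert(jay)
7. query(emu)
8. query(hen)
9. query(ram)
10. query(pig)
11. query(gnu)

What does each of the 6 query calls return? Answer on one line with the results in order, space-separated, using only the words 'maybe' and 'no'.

Start: bits=000000000000000
Op 1: insert pig -> sets bits 3 4 13 -> bits=000110000000010
Op 2: insert cat -> sets bits 4 5 13 -> bits=000111000000010
Op 3: insert gnu -> sets bits 2 7 8 -> bits=001111011000010
Op 4: insert dog -> sets bits 0 8 9 -> bits=101111011100010
Op 5: query jay -> checks bit1=0, bit2=1, bit11=0 (has a 0) -> no
Op 6: insert jay -> sets bits 1 2 11 -> bits=111111011101010
Op 7: query emu -> checks bit3=1, bit8=1, bit11=1 (all 1) -> maybe
Op 8: query hen -> checks bit4=1, bit9=1, bit12=0 (has a 0) -> no
Op 9: query ram -> checks bit12=0, bit14=0 (has a 0) -> no
Op 10: query pig -> checks bit3=1, bit4=1, bit13=1 (all 1) -> maybe
Op 11: query gnu -> checks bit2=1, bit7=1, bit8=1 (all 1) -> maybe
Query results in order: no maybe no no maybe maybe

Answer: no maybe no no maybe maybe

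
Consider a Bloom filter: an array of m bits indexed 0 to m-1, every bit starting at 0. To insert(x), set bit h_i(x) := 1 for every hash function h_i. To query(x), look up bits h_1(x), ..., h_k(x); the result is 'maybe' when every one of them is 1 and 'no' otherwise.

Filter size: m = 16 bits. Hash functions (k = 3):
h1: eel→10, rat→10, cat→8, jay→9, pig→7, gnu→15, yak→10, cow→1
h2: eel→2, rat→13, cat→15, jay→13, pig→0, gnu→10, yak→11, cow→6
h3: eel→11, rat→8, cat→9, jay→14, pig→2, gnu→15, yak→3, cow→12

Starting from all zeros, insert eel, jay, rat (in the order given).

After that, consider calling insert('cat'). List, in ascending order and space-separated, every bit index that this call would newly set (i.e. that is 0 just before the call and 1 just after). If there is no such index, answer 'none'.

Answer: 15

Derivation:
Start: bits=0000000000000000
After insert 'eel': sets bits 2 10 11 -> bits=0010000000110000
After insert 'jay': sets bits 9 13 14 -> bits=0010000001110110
After insert 'rat': sets bits 8 10 13 -> bits=0010000011110110
insert 'cat' would touch bits 8 9 15; currently bit8=1, bit9=1, bit15=0
Bits that are 0 among those (would change 0->1): 15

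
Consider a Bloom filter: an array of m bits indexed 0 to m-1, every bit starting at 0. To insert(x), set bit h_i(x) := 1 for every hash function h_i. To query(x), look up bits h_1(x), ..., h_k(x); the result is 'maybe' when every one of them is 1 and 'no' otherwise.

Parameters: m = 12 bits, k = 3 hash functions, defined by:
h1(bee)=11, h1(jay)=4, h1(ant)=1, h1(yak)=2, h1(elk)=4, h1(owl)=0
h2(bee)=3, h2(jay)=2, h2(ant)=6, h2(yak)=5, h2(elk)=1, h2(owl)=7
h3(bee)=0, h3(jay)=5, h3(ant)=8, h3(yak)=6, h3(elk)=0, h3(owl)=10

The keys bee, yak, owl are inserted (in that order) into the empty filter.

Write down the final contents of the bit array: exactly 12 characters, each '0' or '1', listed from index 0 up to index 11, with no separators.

Start: bits=000000000000
After insert 'bee': sets bits 0 3 11 -> bits=100100000001
After insert 'yak': sets bits 2 5 6 -> bits=101101100001
After insert 'owl': sets bits 0 7 10 -> bits=101101110011

Answer: 101101110011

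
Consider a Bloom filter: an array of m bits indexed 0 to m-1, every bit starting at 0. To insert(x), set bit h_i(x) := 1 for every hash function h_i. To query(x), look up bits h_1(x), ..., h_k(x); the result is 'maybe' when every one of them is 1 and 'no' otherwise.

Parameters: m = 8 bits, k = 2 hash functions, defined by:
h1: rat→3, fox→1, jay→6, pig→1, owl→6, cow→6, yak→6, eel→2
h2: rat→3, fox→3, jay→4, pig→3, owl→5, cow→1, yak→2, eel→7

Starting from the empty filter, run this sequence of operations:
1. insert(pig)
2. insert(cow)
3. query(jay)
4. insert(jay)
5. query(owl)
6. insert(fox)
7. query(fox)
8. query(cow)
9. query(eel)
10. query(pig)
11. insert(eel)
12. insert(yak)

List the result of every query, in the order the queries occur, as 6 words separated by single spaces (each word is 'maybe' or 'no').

Start: bits=00000000
Op 1: insert pig -> sets bits 1 3 -> bits=01010000
Op 2: insert cow -> sets bits 1 6 -> bits=01010010
Op 3: query jay -> checks bit4=0, bit6=1 (has a 0) -> no
Op 4: insert jay -> sets bits 4 6 -> bits=01011010
Op 5: query owl -> checks bit5=0, bit6=1 (has a 0) -> no
Op 6: insert fox -> sets bits 1 3 -> bits=01011010
Op 7: query fox -> checks bit1=1, bit3=1 (all 1) -> maybe
Op 8: query cow -> checks bit1=1, bit6=1 (all 1) -> maybe
Op 9: query eel -> checks bit2=0, bit7=0 (has a 0) -> no
Op 10: query pig -> checks bit1=1, bit3=1 (all 1) -> maybe
Op 11: insert eel -> sets bits 2 7 -> bits=01111011
Op 12: insert yak -> sets bits 2 6 -> bits=01111011
Query results in order: no no maybe maybe no maybe

Answer: no no maybe maybe no maybe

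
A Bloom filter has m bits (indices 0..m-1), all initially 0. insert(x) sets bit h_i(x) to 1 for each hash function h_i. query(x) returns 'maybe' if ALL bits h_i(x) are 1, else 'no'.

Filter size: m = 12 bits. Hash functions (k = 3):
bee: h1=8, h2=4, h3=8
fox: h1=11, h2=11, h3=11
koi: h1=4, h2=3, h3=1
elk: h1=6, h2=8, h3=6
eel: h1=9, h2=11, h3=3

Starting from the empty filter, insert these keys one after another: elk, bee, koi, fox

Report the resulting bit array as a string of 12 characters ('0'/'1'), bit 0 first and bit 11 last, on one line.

Answer: 010110101001

Derivation:
Start: bits=000000000000
After insert 'elk': sets bits 6 8 -> bits=000000101000
After insert 'bee': sets bits 4 8 -> bits=000010101000
After insert 'koi': sets bits 1 3 4 -> bits=010110101000
After insert 'fox': sets bits 11 -> bits=010110101001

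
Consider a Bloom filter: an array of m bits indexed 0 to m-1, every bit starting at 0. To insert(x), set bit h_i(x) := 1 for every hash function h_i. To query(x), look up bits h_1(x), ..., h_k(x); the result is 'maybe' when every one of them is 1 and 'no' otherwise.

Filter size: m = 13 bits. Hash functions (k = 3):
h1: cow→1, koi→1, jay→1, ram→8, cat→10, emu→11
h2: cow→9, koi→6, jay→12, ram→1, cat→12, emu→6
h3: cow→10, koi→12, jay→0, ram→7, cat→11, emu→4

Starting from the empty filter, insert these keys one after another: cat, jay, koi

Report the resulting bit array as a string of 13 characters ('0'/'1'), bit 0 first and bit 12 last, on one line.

Answer: 1100001000111

Derivation:
Start: bits=0000000000000
After insert 'cat': sets bits 10 11 12 -> bits=0000000000111
After insert 'jay': sets bits 0 1 12 -> bits=1100000000111
After insert 'koi': sets bits 1 6 12 -> bits=1100001000111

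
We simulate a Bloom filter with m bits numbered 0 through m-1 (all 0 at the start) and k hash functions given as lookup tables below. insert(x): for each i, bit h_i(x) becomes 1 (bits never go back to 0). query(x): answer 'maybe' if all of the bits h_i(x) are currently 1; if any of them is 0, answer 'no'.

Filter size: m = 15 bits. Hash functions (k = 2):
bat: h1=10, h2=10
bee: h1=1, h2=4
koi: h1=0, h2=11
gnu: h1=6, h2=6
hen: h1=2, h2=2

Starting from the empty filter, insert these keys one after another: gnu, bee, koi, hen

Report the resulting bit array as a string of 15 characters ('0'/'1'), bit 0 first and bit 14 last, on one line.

Start: bits=000000000000000
After insert 'gnu': sets bits 6 -> bits=000000100000000
After insert 'bee': sets bits 1 4 -> bits=010010100000000
After insert 'koi': sets bits 0 11 -> bits=110010100001000
After insert 'hen': sets bits 2 -> bits=111010100001000

Answer: 111010100001000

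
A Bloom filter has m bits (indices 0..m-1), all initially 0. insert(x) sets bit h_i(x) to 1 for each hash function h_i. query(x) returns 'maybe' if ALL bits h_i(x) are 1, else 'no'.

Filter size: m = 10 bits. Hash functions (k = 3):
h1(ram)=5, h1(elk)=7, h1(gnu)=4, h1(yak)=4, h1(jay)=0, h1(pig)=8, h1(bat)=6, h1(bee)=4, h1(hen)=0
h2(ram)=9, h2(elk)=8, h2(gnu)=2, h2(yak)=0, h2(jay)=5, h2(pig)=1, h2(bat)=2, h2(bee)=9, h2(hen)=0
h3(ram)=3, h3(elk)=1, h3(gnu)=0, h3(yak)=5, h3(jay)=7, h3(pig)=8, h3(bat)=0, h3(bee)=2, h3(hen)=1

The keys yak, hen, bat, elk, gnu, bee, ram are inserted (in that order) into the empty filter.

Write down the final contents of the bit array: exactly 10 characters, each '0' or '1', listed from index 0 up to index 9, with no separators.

Answer: 1111111111

Derivation:
Start: bits=0000000000
After insert 'yak': sets bits 0 4 5 -> bits=1000110000
After insert 'hen': sets bits 0 1 -> bits=1100110000
After insert 'bat': sets bits 0 2 6 -> bits=1110111000
After insert 'elk': sets bits 1 7 8 -> bits=1110111110
After insert 'gnu': sets bits 0 2 4 -> bits=1110111110
After insert 'bee': sets bits 2 4 9 -> bits=1110111111
After insert 'ram': sets bits 3 5 9 -> bits=1111111111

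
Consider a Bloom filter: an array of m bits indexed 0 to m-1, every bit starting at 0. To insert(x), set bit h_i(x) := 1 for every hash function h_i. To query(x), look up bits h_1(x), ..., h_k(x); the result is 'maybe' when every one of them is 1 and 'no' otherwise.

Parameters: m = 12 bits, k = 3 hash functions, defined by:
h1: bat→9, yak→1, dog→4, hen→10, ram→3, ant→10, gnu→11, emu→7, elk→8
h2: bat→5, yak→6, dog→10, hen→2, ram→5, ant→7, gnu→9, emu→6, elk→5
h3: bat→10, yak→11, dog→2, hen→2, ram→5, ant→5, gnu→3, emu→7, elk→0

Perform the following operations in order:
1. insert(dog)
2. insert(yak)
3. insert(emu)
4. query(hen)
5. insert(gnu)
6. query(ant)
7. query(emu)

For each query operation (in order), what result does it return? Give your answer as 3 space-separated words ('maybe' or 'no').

Start: bits=000000000000
Op 1: insert dog -> sets bits 2 4 10 -> bits=001010000010
Op 2: insert yak -> sets bits 1 6 11 -> bits=011010100011
Op 3: insert emu -> sets bits 6 7 -> bits=011010110011
Op 4: query hen -> checks bit2=1, bit10=1 (all 1) -> maybe
Op 5: insert gnu -> sets bits 3 9 11 -> bits=011110110111
Op 6: query ant -> checks bit5=0, bit7=1, bit10=1 (has a 0) -> no
Op 7: query emu -> checks bit6=1, bit7=1 (all 1) -> maybe
Query results in order: maybe no maybe

Answer: maybe no maybe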